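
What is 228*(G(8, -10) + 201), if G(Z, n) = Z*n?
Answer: 27588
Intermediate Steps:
228*(G(8, -10) + 201) = 228*(8*(-10) + 201) = 228*(-80 + 201) = 228*121 = 27588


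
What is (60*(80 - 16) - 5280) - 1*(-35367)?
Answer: 33927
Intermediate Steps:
(60*(80 - 16) - 5280) - 1*(-35367) = (60*64 - 5280) + 35367 = (3840 - 5280) + 35367 = -1440 + 35367 = 33927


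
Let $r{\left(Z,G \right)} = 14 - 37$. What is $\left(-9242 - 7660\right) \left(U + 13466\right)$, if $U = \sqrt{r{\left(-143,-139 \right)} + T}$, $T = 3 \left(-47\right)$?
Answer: $-227602332 - 33804 i \sqrt{41} \approx -2.276 \cdot 10^{8} - 2.1645 \cdot 10^{5} i$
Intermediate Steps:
$r{\left(Z,G \right)} = -23$ ($r{\left(Z,G \right)} = 14 - 37 = -23$)
$T = -141$
$U = 2 i \sqrt{41}$ ($U = \sqrt{-23 - 141} = \sqrt{-164} = 2 i \sqrt{41} \approx 12.806 i$)
$\left(-9242 - 7660\right) \left(U + 13466\right) = \left(-9242 - 7660\right) \left(2 i \sqrt{41} + 13466\right) = - 16902 \left(13466 + 2 i \sqrt{41}\right) = -227602332 - 33804 i \sqrt{41}$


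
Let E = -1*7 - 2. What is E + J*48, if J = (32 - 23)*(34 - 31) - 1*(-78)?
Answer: 5031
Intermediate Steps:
E = -9 (E = -7 - 2 = -9)
J = 105 (J = 9*3 + 78 = 27 + 78 = 105)
E + J*48 = -9 + 105*48 = -9 + 5040 = 5031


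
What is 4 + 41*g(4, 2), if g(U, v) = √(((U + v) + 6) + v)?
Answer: 4 + 41*√14 ≈ 157.41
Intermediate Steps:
g(U, v) = √(6 + U + 2*v) (g(U, v) = √((6 + U + v) + v) = √(6 + U + 2*v))
4 + 41*g(4, 2) = 4 + 41*√(6 + 4 + 2*2) = 4 + 41*√(6 + 4 + 4) = 4 + 41*√14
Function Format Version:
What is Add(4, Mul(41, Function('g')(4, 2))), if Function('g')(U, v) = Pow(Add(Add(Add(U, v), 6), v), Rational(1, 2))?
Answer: Add(4, Mul(41, Pow(14, Rational(1, 2)))) ≈ 157.41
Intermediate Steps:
Function('g')(U, v) = Pow(Add(6, U, Mul(2, v)), Rational(1, 2)) (Function('g')(U, v) = Pow(Add(Add(6, U, v), v), Rational(1, 2)) = Pow(Add(6, U, Mul(2, v)), Rational(1, 2)))
Add(4, Mul(41, Function('g')(4, 2))) = Add(4, Mul(41, Pow(Add(6, 4, Mul(2, 2)), Rational(1, 2)))) = Add(4, Mul(41, Pow(Add(6, 4, 4), Rational(1, 2)))) = Add(4, Mul(41, Pow(14, Rational(1, 2))))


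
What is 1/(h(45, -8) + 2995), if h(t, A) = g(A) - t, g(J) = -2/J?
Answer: 4/11801 ≈ 0.00033895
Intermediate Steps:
h(t, A) = -t - 2/A (h(t, A) = -2/A - t = -t - 2/A)
1/(h(45, -8) + 2995) = 1/((-1*45 - 2/(-8)) + 2995) = 1/((-45 - 2*(-1/8)) + 2995) = 1/((-45 + 1/4) + 2995) = 1/(-179/4 + 2995) = 1/(11801/4) = 4/11801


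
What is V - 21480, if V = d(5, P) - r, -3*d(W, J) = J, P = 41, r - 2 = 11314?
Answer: -98429/3 ≈ -32810.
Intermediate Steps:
r = 11316 (r = 2 + 11314 = 11316)
d(W, J) = -J/3
V = -33989/3 (V = -1/3*41 - 1*11316 = -41/3 - 11316 = -33989/3 ≈ -11330.)
V - 21480 = -33989/3 - 21480 = -98429/3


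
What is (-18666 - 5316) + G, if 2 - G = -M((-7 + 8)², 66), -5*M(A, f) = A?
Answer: -119901/5 ≈ -23980.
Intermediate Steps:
M(A, f) = -A/5
G = 9/5 (G = 2 - (-1)*(-(-7 + 8)²/5) = 2 - (-1)*(-⅕*1²) = 2 - (-1)*(-⅕*1) = 2 - (-1)*(-1)/5 = 2 - 1*⅕ = 2 - ⅕ = 9/5 ≈ 1.8000)
(-18666 - 5316) + G = (-18666 - 5316) + 9/5 = -23982 + 9/5 = -119901/5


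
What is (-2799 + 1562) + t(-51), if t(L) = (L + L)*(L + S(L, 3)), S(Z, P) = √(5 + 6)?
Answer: 3965 - 102*√11 ≈ 3626.7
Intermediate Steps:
S(Z, P) = √11
t(L) = 2*L*(L + √11) (t(L) = (L + L)*(L + √11) = (2*L)*(L + √11) = 2*L*(L + √11))
(-2799 + 1562) + t(-51) = (-2799 + 1562) + 2*(-51)*(-51 + √11) = -1237 + (5202 - 102*√11) = 3965 - 102*√11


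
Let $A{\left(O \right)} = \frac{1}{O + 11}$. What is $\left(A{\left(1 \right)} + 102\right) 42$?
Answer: $\frac{8575}{2} \approx 4287.5$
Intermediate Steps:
$A{\left(O \right)} = \frac{1}{11 + O}$
$\left(A{\left(1 \right)} + 102\right) 42 = \left(\frac{1}{11 + 1} + 102\right) 42 = \left(\frac{1}{12} + 102\right) 42 = \frac{1225}{12} \cdot 42 = \frac{8575}{2}$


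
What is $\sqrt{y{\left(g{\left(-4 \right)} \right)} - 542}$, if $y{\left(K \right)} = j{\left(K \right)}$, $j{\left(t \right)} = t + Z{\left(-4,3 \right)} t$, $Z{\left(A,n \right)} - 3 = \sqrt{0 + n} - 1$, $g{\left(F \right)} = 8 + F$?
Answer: $\sqrt{-530 + 4 \sqrt{3}} \approx 22.871 i$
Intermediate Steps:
$Z{\left(A,n \right)} = 2 + \sqrt{n}$ ($Z{\left(A,n \right)} = 3 + \left(\sqrt{0 + n} - 1\right) = 3 + \left(\sqrt{n} - 1\right) = 3 + \left(-1 + \sqrt{n}\right) = 2 + \sqrt{n}$)
$j{\left(t \right)} = t + t \left(2 + \sqrt{3}\right)$ ($j{\left(t \right)} = t + \left(2 + \sqrt{3}\right) t = t + t \left(2 + \sqrt{3}\right)$)
$y{\left(K \right)} = K \left(3 + \sqrt{3}\right)$
$\sqrt{y{\left(g{\left(-4 \right)} \right)} - 542} = \sqrt{\left(8 - 4\right) \left(3 + \sqrt{3}\right) - 542} = \sqrt{4 \left(3 + \sqrt{3}\right) - 542} = \sqrt{\left(12 + 4 \sqrt{3}\right) - 542} = \sqrt{-530 + 4 \sqrt{3}}$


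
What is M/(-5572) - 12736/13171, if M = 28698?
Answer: -224473175/36694406 ≈ -6.1174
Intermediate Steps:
M/(-5572) - 12736/13171 = 28698/(-5572) - 12736/13171 = 28698*(-1/5572) - 12736*1/13171 = -14349/2786 - 12736/13171 = -224473175/36694406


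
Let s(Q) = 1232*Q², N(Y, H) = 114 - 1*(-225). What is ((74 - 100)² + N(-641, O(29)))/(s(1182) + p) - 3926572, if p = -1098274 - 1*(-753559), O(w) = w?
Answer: -965326440253043/245844579 ≈ -3.9266e+6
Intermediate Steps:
N(Y, H) = 339 (N(Y, H) = 114 + 225 = 339)
p = -344715 (p = -1098274 + 753559 = -344715)
((74 - 100)² + N(-641, O(29)))/(s(1182) + p) - 3926572 = ((74 - 100)² + 339)/(1232*1182² - 344715) - 3926572 = ((-26)² + 339)/(1232*1397124 - 344715) - 3926572 = (676 + 339)/(1721256768 - 344715) - 3926572 = 1015/1720912053 - 3926572 = 1015*(1/1720912053) - 3926572 = 145/245844579 - 3926572 = -965326440253043/245844579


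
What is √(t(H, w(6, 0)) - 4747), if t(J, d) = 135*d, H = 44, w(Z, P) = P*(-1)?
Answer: I*√4747 ≈ 68.898*I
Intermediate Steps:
w(Z, P) = -P
√(t(H, w(6, 0)) - 4747) = √(135*(-1*0) - 4747) = √(135*0 - 4747) = √(0 - 4747) = √(-4747) = I*√4747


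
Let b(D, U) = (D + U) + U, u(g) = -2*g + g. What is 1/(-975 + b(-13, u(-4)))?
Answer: -1/980 ≈ -0.0010204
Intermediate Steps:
u(g) = -g
b(D, U) = D + 2*U
1/(-975 + b(-13, u(-4))) = 1/(-975 + (-13 + 2*(-1*(-4)))) = 1/(-975 + (-13 + 2*4)) = 1/(-975 + (-13 + 8)) = 1/(-975 - 5) = 1/(-980) = -1/980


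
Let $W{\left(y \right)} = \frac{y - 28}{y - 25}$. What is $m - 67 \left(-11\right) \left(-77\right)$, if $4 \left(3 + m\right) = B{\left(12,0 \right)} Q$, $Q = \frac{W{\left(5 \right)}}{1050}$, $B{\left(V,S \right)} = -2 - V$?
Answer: $- \frac{340512023}{6000} \approx -56752.0$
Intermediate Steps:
$W{\left(y \right)} = \frac{-28 + y}{-25 + y}$ ($W{\left(y \right)} = \frac{y - 28}{-25 + y} = \frac{-28 + y}{-25 + y}$)
$Q = \frac{23}{21000}$ ($Q = \frac{\frac{1}{-25 + 5} \left(-28 + 5\right)}{1050} = \frac{1}{-20} \left(-23\right) \frac{1}{1050} = \left(- \frac{1}{20}\right) \left(-23\right) \frac{1}{1050} = \frac{23}{20} \cdot \frac{1}{1050} = \frac{23}{21000} \approx 0.0010952$)
$m = - \frac{18023}{6000}$ ($m = -3 + \frac{\left(-2 - 12\right) \frac{23}{21000}}{4} = -3 + \frac{\left(-14\right) \frac{23}{21000}}{4} = -3 + \frac{1}{4} \left(- \frac{23}{1500}\right) = -3 - \frac{23}{6000} = - \frac{18023}{6000} \approx -3.0038$)
$m - 67 \left(-11\right) \left(-77\right) = - \frac{18023}{6000} - 67 \left(-11\right) \left(-77\right) = - \frac{18023}{6000} - \left(-737\right) \left(-77\right) = - \frac{18023}{6000} - 56749 = - \frac{340512023}{6000}$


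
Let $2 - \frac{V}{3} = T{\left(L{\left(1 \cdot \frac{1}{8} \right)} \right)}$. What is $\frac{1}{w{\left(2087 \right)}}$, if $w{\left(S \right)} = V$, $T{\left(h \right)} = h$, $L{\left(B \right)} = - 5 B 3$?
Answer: $\frac{8}{93} \approx 0.086022$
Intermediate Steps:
$L{\left(B \right)} = - 15 B$
$V = \frac{93}{8}$ ($V = 6 - 3 \left(- 15 \cdot 1 \cdot \frac{1}{8}\right) = 6 - 3 \left(\left(-15\right) \frac{1}{8}\right) = 6 - - \frac{45}{8} = 6 + \frac{45}{8} = \frac{93}{8} \approx 11.625$)
$w{\left(S \right)} = \frac{93}{8}$
$\frac{1}{w{\left(2087 \right)}} = \frac{1}{\frac{93}{8}} = \frac{8}{93}$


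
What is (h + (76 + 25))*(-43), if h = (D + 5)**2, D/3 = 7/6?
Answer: -29799/4 ≈ -7449.8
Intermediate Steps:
D = 7/2 (D = 3*(7/6) = 7/2 ≈ 3.5000)
h = 289/4 (h = (7/2 + 5)**2 = (17/2)**2 = 289/4 ≈ 72.250)
(h + (76 + 25))*(-43) = (289/4 + (76 + 25))*(-43) = (289/4 + 101)*(-43) = (693/4)*(-43) = -29799/4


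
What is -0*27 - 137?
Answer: -137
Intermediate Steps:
-0*27 - 137 = -135*0 - 137 = 0 - 137 = -137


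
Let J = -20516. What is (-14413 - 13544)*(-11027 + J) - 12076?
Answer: 881835575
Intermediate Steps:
(-14413 - 13544)*(-11027 + J) - 12076 = (-14413 - 13544)*(-11027 - 20516) - 12076 = -27957*(-31543) - 12076 = 881847651 - 12076 = 881835575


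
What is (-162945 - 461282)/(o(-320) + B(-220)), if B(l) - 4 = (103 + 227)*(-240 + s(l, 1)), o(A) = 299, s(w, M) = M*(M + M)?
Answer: 624227/78237 ≈ 7.9787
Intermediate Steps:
s(w, M) = 2*M² (s(w, M) = M*(2*M) = 2*M²)
B(l) = -78536 (B(l) = 4 + (103 + 227)*(-240 + 2*1²) = 4 + 330*(-240 + 2*1) = 4 + 330*(-240 + 2) = 4 + 330*(-238) = 4 - 78540 = -78536)
(-162945 - 461282)/(o(-320) + B(-220)) = (-162945 - 461282)/(299 - 78536) = -624227/(-78237) = -624227*(-1/78237) = 624227/78237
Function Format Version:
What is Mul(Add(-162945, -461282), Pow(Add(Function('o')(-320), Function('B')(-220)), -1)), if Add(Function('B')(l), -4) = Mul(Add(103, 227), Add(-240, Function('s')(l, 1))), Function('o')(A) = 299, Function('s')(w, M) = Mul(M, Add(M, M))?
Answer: Rational(624227, 78237) ≈ 7.9787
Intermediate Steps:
Function('s')(w, M) = Mul(2, Pow(M, 2)) (Function('s')(w, M) = Mul(M, Mul(2, M)) = Mul(2, Pow(M, 2)))
Function('B')(l) = -78536 (Function('B')(l) = Add(4, Mul(Add(103, 227), Add(-240, Mul(2, Pow(1, 2))))) = Add(4, Mul(330, Add(-240, Mul(2, 1)))) = Add(4, Mul(330, Add(-240, 2))) = Add(4, Mul(330, -238)) = Add(4, -78540) = -78536)
Mul(Add(-162945, -461282), Pow(Add(Function('o')(-320), Function('B')(-220)), -1)) = Mul(Add(-162945, -461282), Pow(Add(299, -78536), -1)) = Mul(-624227, Pow(-78237, -1)) = Mul(-624227, Rational(-1, 78237)) = Rational(624227, 78237)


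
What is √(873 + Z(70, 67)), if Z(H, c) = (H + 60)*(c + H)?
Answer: √18683 ≈ 136.69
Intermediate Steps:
Z(H, c) = (60 + H)*(H + c)
√(873 + Z(70, 67)) = √(873 + (70² + 60*70 + 60*67 + 70*67)) = √(873 + (4900 + 4200 + 4020 + 4690)) = √(873 + 17810) = √18683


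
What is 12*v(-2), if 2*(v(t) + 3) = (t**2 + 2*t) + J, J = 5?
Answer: -6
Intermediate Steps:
v(t) = -1/2 + t + t**2/2 (v(t) = -3 + ((t**2 + 2*t) + 5)/2 = -3 + (5 + t**2 + 2*t)/2 = -3 + (5/2 + t + t**2/2) = -1/2 + t + t**2/2)
12*v(-2) = 12*(-1/2 - 2 + (1/2)*(-2)**2) = 12*(-1/2 - 2 + (1/2)*4) = 12*(-1/2 - 2 + 2) = 12*(-1/2) = -6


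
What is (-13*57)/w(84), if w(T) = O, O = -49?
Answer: 741/49 ≈ 15.122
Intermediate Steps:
w(T) = -49
(-13*57)/w(84) = -13*57/(-49) = -741*(-1/49) = 741/49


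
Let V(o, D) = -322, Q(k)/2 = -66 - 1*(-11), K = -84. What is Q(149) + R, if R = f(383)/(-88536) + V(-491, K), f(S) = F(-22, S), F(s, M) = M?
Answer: -38247935/88536 ≈ -432.00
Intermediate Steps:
f(S) = S
Q(k) = -110 (Q(k) = 2*(-66 - 1*(-11)) = 2*(-66 + 11) = 2*(-55) = -110)
R = -28508975/88536 (R = 383/(-88536) - 322 = 383*(-1/88536) - 322 = -383/88536 - 322 = -28508975/88536 ≈ -322.00)
Q(149) + R = -110 - 28508975/88536 = -38247935/88536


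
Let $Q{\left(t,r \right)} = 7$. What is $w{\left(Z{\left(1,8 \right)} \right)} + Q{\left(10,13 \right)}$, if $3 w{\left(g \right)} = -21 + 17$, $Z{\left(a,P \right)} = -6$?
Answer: $\frac{17}{3} \approx 5.6667$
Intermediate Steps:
$w{\left(g \right)} = - \frac{4}{3}$ ($w{\left(g \right)} = \frac{-21 + 17}{3} = \frac{1}{3} \left(-4\right) = - \frac{4}{3}$)
$w{\left(Z{\left(1,8 \right)} \right)} + Q{\left(10,13 \right)} = - \frac{4}{3} + 7 = \frac{17}{3}$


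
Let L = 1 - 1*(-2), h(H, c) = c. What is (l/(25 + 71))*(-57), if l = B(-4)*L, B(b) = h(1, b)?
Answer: 57/8 ≈ 7.1250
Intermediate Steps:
B(b) = b
L = 3 (L = 1 + 2 = 3)
l = -12 (l = -4*3 = -12)
(l/(25 + 71))*(-57) = -12/(25 + 71)*(-57) = -12/96*(-57) = -12*1/96*(-57) = -1/8*(-57) = 57/8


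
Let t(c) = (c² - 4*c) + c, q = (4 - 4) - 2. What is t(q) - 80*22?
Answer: -1750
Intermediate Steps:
q = -2 (q = 0 - 2 = -2)
t(c) = c² - 3*c
t(q) - 80*22 = -2*(-3 - 2) - 80*22 = -2*(-5) - 1760 = 10 - 1760 = -1750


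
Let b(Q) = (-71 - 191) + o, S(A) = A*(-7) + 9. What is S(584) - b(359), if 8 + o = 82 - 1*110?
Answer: -3781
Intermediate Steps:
o = -36 (o = -8 + (82 - 1*110) = -8 + (82 - 110) = -8 - 28 = -36)
S(A) = 9 - 7*A (S(A) = -7*A + 9 = 9 - 7*A)
b(Q) = -298 (b(Q) = (-71 - 191) - 36 = -262 - 36 = -298)
S(584) - b(359) = (9 - 7*584) - 1*(-298) = (9 - 4088) + 298 = -4079 + 298 = -3781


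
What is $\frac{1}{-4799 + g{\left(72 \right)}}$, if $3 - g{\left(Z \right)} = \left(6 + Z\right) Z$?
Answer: $- \frac{1}{10412} \approx -9.6043 \cdot 10^{-5}$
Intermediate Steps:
$g{\left(Z \right)} = 3 - Z \left(6 + Z\right)$ ($g{\left(Z \right)} = 3 - \left(6 + Z\right) Z = 3 - Z \left(6 + Z\right)$)
$\frac{1}{-4799 + g{\left(72 \right)}} = \frac{1}{-4799 - 5613} = \frac{1}{-10412} = - \frac{1}{10412}$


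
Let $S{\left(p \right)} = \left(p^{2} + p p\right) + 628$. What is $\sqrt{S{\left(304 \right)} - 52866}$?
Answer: $7 \sqrt{2706} \approx 364.13$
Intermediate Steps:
$S{\left(p \right)} = 628 + 2 p^{2}$ ($S{\left(p \right)} = \left(p^{2} + p^{2}\right) + 628 = 2 p^{2} + 628 = 628 + 2 p^{2}$)
$\sqrt{S{\left(304 \right)} - 52866} = \sqrt{\left(628 + 2 \cdot 304^{2}\right) - 52866} = \sqrt{\left(628 + 2 \cdot 92416\right) - 52866} = \sqrt{\left(628 + 184832\right) - 52866} = \sqrt{185460 - 52866} = \sqrt{132594} = 7 \sqrt{2706}$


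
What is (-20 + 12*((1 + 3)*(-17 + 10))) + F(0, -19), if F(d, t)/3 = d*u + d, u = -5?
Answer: -356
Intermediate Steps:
F(d, t) = -12*d (F(d, t) = 3*(d*(-5) + d) = 3*(-5*d + d) = 3*(-4*d) = -12*d)
(-20 + 12*((1 + 3)*(-17 + 10))) + F(0, -19) = (-20 + 12*((1 + 3)*(-17 + 10))) - 12*0 = (-20 + 12*(4*(-7))) + 0 = (-20 + 12*(-28)) + 0 = (-20 - 336) + 0 = -356 + 0 = -356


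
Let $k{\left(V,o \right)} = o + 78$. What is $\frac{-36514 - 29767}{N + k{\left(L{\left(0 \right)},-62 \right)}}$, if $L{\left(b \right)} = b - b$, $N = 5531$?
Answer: $- \frac{66281}{5547} \approx -11.949$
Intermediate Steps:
$L{\left(b \right)} = 0$
$k{\left(V,o \right)} = 78 + o$
$\frac{-36514 - 29767}{N + k{\left(L{\left(0 \right)},-62 \right)}} = \frac{-36514 - 29767}{5531 + \left(78 - 62\right)} = - \frac{66281}{5531 + 16} = - \frac{66281}{5547}$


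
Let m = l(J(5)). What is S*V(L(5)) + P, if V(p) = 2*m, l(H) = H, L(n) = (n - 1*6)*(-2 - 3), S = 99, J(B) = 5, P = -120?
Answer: 870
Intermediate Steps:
L(n) = 30 - 5*n (L(n) = (n - 6)*(-5) = (-6 + n)*(-5) = 30 - 5*n)
m = 5
V(p) = 10 (V(p) = 2*5 = 10)
S*V(L(5)) + P = 99*10 - 120 = 990 - 120 = 870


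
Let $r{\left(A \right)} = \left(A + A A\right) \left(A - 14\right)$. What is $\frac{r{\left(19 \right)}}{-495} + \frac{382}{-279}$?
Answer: $- \frac{15982}{3069} \approx -5.2076$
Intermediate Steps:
$r{\left(A \right)} = \left(-14 + A\right) \left(A + A^{2}\right)$ ($r{\left(A \right)} = \left(A + A^{2}\right) \left(-14 + A\right) = \left(-14 + A\right) \left(A + A^{2}\right)$)
$\frac{r{\left(19 \right)}}{-495} + \frac{382}{-279} = \frac{19 \left(-14 + 19^{2} - 247\right)}{-495} + \frac{382}{-279} = 19 \left(-14 + 361 - 247\right) \left(- \frac{1}{495}\right) + 382 \left(- \frac{1}{279}\right) = 19 \cdot 100 \left(- \frac{1}{495}\right) - \frac{382}{279} = 1900 \left(- \frac{1}{495}\right) - \frac{382}{279} = - \frac{380}{99} - \frac{382}{279} = - \frac{15982}{3069}$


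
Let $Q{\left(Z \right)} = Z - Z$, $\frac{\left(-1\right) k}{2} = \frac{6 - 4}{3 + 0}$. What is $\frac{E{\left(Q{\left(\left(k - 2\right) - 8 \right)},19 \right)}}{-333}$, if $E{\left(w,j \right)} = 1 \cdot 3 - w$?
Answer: $- \frac{1}{111} \approx -0.009009$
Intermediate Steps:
$k = - \frac{4}{3}$ ($k = - 2 \frac{6 - 4}{3 + 0} = - 2 \cdot \frac{2}{3} = - 2 \cdot 2 \cdot \frac{1}{3} = \left(-2\right) \frac{2}{3} = - \frac{4}{3} \approx -1.3333$)
$Q{\left(Z \right)} = 0$
$E{\left(w,j \right)} = 3 - w$
$\frac{E{\left(Q{\left(\left(k - 2\right) - 8 \right)},19 \right)}}{-333} = \frac{3 - 0}{-333} = \left(3 + 0\right) \left(- \frac{1}{333}\right) = 3 \left(- \frac{1}{333}\right) = - \frac{1}{111}$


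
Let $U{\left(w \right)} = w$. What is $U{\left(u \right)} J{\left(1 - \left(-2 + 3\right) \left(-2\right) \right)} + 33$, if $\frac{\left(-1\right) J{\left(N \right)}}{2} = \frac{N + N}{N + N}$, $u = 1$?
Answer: $31$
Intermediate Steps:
$J{\left(N \right)} = -2$ ($J{\left(N \right)} = - 2 \frac{N + N}{N + N} = - 2 \frac{2 N}{2 N} = - 2 \cdot 2 N \frac{1}{2 N} = \left(-2\right) 1 = -2$)
$U{\left(u \right)} J{\left(1 - \left(-2 + 3\right) \left(-2\right) \right)} + 33 = 1 \left(-2\right) + 33 = -2 + 33 = 31$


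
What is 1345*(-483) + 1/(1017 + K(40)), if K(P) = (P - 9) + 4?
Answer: -683416019/1052 ≈ -6.4964e+5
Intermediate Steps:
K(P) = -5 + P (K(P) = (-9 + P) + 4 = -5 + P)
1345*(-483) + 1/(1017 + K(40)) = 1345*(-483) + 1/(1017 + (-5 + 40)) = -649635 + 1/(1017 + 35) = -649635 + 1/1052 = -683416019/1052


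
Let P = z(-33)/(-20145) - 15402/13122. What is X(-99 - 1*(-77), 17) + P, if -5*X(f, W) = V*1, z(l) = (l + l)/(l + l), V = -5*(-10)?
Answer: -164095184/14685705 ≈ -11.174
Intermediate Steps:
V = 50
z(l) = 1 (z(l) = (2*l)/((2*l)) = (2*l)*(1/(2*l)) = 1)
X(f, W) = -10
P = -17238134/14685705 (P = 1/(-20145) - 15402/13122 = 1*(-1/20145) - 15402*1/13122 = -1/20145 - 2567/2187 = -17238134/14685705 ≈ -1.1738)
X(-99 - 1*(-77), 17) + P = -10 - 17238134/14685705 = -164095184/14685705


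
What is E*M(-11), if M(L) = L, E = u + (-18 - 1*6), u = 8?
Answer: 176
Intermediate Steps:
E = -16 (E = 8 + (-18 - 1*6) = 8 + (-18 - 6) = 8 - 24 = -16)
E*M(-11) = -16*(-11) = 176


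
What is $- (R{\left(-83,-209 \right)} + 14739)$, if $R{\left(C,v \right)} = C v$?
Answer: $-32086$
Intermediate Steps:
$- (R{\left(-83,-209 \right)} + 14739) = - (\left(-83\right) \left(-209\right) + 14739) = - (17347 + 14739) = \left(-1\right) 32086 = -32086$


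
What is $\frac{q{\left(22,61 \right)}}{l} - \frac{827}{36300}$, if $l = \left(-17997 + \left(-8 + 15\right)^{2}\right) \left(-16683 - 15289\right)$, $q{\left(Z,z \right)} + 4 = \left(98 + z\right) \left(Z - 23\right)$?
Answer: $- \frac{118641546253}{5207538613200} \approx -0.022783$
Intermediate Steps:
$q{\left(Z,z \right)} = -4 + \left(-23 + Z\right) \left(98 + z\right)$ ($q{\left(Z,z \right)} = -4 + \left(98 + z\right) \left(Z - 23\right) = -4 + \left(98 + z\right) \left(-23 + Z\right) = -4 + \left(-23 + Z\right) \left(98 + z\right)$)
$l = 573833456$ ($l = \left(-17997 + 7^{2}\right) \left(-31972\right) = \left(-17997 + 49\right) \left(-31972\right) = \left(-17948\right) \left(-31972\right) = 573833456$)
$\frac{q{\left(22,61 \right)}}{l} - \frac{827}{36300} = \frac{-2258 - 1403 + 98 \cdot 22 + 22 \cdot 61}{573833456} - \frac{827}{36300} = \left(-2258 - 1403 + 2156 + 1342\right) \frac{1}{573833456} - \frac{827}{36300} = \left(-163\right) \frac{1}{573833456} - \frac{827}{36300} = - \frac{163}{573833456} - \frac{827}{36300} = - \frac{118641546253}{5207538613200}$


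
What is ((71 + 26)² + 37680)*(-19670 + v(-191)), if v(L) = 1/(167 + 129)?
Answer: -274167179391/296 ≈ -9.2624e+8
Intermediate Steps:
v(L) = 1/296
((71 + 26)² + 37680)*(-19670 + v(-191)) = ((71 + 26)² + 37680)*(-19670 + 1/296) = (97² + 37680)*(-5822319/296) = (9409 + 37680)*(-5822319/296) = 47089*(-5822319/296) = -274167179391/296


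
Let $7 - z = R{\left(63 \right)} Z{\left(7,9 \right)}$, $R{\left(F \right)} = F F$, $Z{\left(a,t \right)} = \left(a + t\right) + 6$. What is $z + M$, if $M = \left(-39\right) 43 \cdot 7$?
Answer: $-99050$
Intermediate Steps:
$Z{\left(a,t \right)} = 6 + a + t$
$R{\left(F \right)} = F^{2}$
$z = -87311$ ($z = 7 - 63^{2} \left(6 + 7 + 9\right) = 7 - 3969 \cdot 22 = 7 - 87318 = -87311$)
$M = -11739$ ($M = \left(-1677\right) 7 = -11739$)
$z + M = -87311 - 11739 = -99050$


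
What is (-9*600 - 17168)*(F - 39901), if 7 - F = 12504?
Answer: 1182518064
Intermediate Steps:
F = -12497 (F = 7 - 1*12504 = 7 - 12504 = -12497)
(-9*600 - 17168)*(F - 39901) = (-9*600 - 17168)*(-12497 - 39901) = (-5400 - 17168)*(-52398) = -22568*(-52398) = 1182518064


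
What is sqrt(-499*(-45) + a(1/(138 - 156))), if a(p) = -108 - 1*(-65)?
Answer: 2*sqrt(5603) ≈ 149.71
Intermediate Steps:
a(p) = -43 (a(p) = -108 + 65 = -43)
sqrt(-499*(-45) + a(1/(138 - 156))) = sqrt(-499*(-45) - 43) = sqrt(22455 - 43) = sqrt(22412) = 2*sqrt(5603)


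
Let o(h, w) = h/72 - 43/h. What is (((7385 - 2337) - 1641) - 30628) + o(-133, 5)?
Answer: -260682889/9576 ≈ -27223.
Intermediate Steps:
o(h, w) = -43/h + h/72 (o(h, w) = h*(1/72) - 43/h = h/72 - 43/h = -43/h + h/72)
(((7385 - 2337) - 1641) - 30628) + o(-133, 5) = (((7385 - 2337) - 1641) - 30628) + (-43/(-133) + (1/72)*(-133)) = ((5048 - 1641) - 30628) + (-43*(-1/133) - 133/72) = (3407 - 30628) + (43/133 - 133/72) = -27221 - 14593/9576 = -260682889/9576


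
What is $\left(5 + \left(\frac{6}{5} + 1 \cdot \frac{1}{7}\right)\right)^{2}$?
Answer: $\frac{49284}{1225} \approx 40.232$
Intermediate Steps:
$\left(5 + \left(\frac{6}{5} + 1 \cdot \frac{1}{7}\right)\right)^{2} = \left(5 + \left(6 \cdot \frac{1}{5} + 1 \cdot \frac{1}{7}\right)\right)^{2} = \left(5 + \left(\frac{6}{5} + \frac{1}{7}\right)\right)^{2} = \left(5 + \frac{47}{35}\right)^{2} = \left(\frac{222}{35}\right)^{2} = \frac{49284}{1225}$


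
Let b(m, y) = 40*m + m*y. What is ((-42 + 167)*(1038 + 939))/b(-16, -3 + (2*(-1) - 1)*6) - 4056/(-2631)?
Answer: -216317617/266608 ≈ -811.37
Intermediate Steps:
((-42 + 167)*(1038 + 939))/b(-16, -3 + (2*(-1) - 1)*6) - 4056/(-2631) = ((-42 + 167)*(1038 + 939))/((-16*(40 + (-3 + (2*(-1) - 1)*6)))) - 4056/(-2631) = (125*1977)/((-16*(40 + (-3 + (-2 - 1)*6)))) - 4056*(-1/2631) = 247125/((-16*(40 + (-3 - 3*6)))) + 1352/877 = 247125/((-16*(40 + (-3 - 18)))) + 1352/877 = 247125/((-16*(40 - 21))) + 1352/877 = 247125/((-16*19)) + 1352/877 = 247125/(-304) + 1352/877 = 247125*(-1/304) + 1352/877 = -247125/304 + 1352/877 = -216317617/266608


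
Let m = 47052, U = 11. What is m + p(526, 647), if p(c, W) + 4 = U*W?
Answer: 54165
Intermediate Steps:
p(c, W) = -4 + 11*W
m + p(526, 647) = 47052 + (-4 + 11*647) = 47052 + (-4 + 7117) = 47052 + 7113 = 54165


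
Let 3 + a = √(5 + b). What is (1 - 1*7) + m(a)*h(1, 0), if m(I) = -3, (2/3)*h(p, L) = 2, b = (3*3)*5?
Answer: -15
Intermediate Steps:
b = 45 (b = 9*5 = 45)
a = -3 + 5*√2 (a = -3 + √(5 + 45) = -3 + √50 = -3 + 5*√2 ≈ 4.0711)
h(p, L) = 3 (h(p, L) = (3/2)*2 = 3)
(1 - 1*7) + m(a)*h(1, 0) = (1 - 1*7) - 3*3 = (1 - 7) - 9 = -6 - 9 = -15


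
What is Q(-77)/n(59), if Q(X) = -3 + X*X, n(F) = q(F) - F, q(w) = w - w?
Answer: -5926/59 ≈ -100.44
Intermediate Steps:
q(w) = 0
n(F) = -F (n(F) = 0 - F = -F)
Q(X) = -3 + X**2
Q(-77)/n(59) = (-3 + (-77)**2)/((-1*59)) = (-3 + 5929)/(-59) = 5926*(-1/59) = -5926/59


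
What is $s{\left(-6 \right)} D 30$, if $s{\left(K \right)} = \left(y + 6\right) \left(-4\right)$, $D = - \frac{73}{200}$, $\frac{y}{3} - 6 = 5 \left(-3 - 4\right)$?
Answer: $- \frac{17739}{5} \approx -3547.8$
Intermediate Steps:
$y = -87$ ($y = 18 + 3 \cdot 5 \left(-3 - 4\right) = 18 + 3 \cdot 5 \left(-7\right) = 18 + 3 \left(-35\right) = 18 - 105 = -87$)
$D = - \frac{73}{200}$ ($D = \left(-73\right) \frac{1}{200} = - \frac{73}{200} \approx -0.365$)
$s{\left(K \right)} = 324$ ($s{\left(K \right)} = \left(-87 + 6\right) \left(-4\right) = \left(-81\right) \left(-4\right) = 324$)
$s{\left(-6 \right)} D 30 = 324 \left(- \frac{73}{200}\right) 30 = \left(- \frac{5913}{50}\right) 30 = - \frac{17739}{5}$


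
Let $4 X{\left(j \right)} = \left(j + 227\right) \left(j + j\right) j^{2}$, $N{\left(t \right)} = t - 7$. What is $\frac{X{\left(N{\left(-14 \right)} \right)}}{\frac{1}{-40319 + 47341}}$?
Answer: $-6698166426$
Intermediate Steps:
$N{\left(t \right)} = -7 + t$
$X{\left(j \right)} = \frac{j^{3} \left(227 + j\right)}{2}$ ($X{\left(j \right)} = \frac{\left(j + 227\right) \left(j + j\right) j^{2}}{4} = \frac{\left(227 + j\right) 2 j j^{2}}{4} = \frac{2 j \left(227 + j\right) j^{2}}{4} = \frac{2 j^{3} \left(227 + j\right)}{4} = \frac{j^{3} \left(227 + j\right)}{2}$)
$\frac{X{\left(N{\left(-14 \right)} \right)}}{\frac{1}{-40319 + 47341}} = \frac{\frac{1}{2} \left(-7 - 14\right)^{3} \left(227 - 21\right)}{\frac{1}{-40319 + 47341}} = \frac{\frac{1}{2} \left(-21\right)^{3} \left(227 - 21\right)}{\frac{1}{7022}} = \frac{1}{2} \left(-9261\right) 206 \frac{1}{\frac{1}{7022}} = \left(-953883\right) 7022 = -6698166426$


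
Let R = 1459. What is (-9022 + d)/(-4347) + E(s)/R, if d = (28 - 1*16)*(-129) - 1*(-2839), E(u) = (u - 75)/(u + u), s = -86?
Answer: 215642095/121207884 ≈ 1.7791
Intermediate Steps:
E(u) = (-75 + u)/(2*u) (E(u) = (-75 + u)/((2*u)) = (-75 + u)*(1/(2*u)) = (-75 + u)/(2*u))
d = 1291 (d = (28 - 16)*(-129) + 2839 = 12*(-129) + 2839 = -1548 + 2839 = 1291)
(-9022 + d)/(-4347) + E(s)/R = (-9022 + 1291)/(-4347) + ((½)*(-75 - 86)/(-86))/1459 = -7731*(-1/4347) + ((½)*(-1/86)*(-161))*(1/1459) = 859/483 + (161/172)*(1/1459) = 859/483 + 161/250948 = 215642095/121207884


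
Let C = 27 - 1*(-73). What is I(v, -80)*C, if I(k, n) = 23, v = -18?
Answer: 2300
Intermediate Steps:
C = 100 (C = 27 + 73 = 100)
I(v, -80)*C = 23*100 = 2300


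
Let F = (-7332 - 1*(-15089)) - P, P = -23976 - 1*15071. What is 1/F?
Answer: 1/46804 ≈ 2.1366e-5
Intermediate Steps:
P = -39047 (P = -23976 - 15071 = -39047)
F = 46804 (F = (-7332 - 1*(-15089)) - 1*(-39047) = (-7332 + 15089) + 39047 = 7757 + 39047 = 46804)
1/F = 1/46804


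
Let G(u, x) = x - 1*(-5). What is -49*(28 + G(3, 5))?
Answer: -1862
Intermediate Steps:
G(u, x) = 5 + x (G(u, x) = x + 5 = 5 + x)
-49*(28 + G(3, 5)) = -49*(28 + (5 + 5)) = -49*(28 + 10) = -49*38 = -1862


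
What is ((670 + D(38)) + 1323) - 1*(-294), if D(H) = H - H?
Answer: 2287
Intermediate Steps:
D(H) = 0
((670 + D(38)) + 1323) - 1*(-294) = ((670 + 0) + 1323) - 1*(-294) = (670 + 1323) + 294 = 1993 + 294 = 2287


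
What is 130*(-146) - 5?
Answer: -18985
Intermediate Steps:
130*(-146) - 5 = -18980 - 5 = -18985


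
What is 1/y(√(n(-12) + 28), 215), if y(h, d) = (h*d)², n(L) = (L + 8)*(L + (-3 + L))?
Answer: 1/6286600 ≈ 1.5907e-7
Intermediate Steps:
n(L) = (-3 + 2*L)*(8 + L) (n(L) = (8 + L)*(-3 + 2*L) = (-3 + 2*L)*(8 + L))
y(h, d) = d²*h² (y(h, d) = (d*h)² = d²*h²)
1/y(√(n(-12) + 28), 215) = 1/(215²*(√((-24 + 2*(-12)² + 13*(-12)) + 28))²) = 1/(46225*(√((-24 + 2*144 - 156) + 28))²) = 1/(46225*(√((-24 + 288 - 156) + 28))²) = 1/(46225*(√(108 + 28))²) = 1/(46225*(√136)²) = 1/(46225*(2*√34)²) = 1/(46225*136) = 1/6286600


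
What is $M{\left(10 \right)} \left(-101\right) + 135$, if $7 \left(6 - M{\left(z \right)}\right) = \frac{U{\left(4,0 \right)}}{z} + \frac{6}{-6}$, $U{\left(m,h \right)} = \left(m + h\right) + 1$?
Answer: $- \frac{6695}{14} \approx -478.21$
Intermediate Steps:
$U{\left(m,h \right)} = 1 + h + m$ ($U{\left(m,h \right)} = \left(h + m\right) + 1 = 1 + h + m$)
$M{\left(z \right)} = \frac{43}{7} - \frac{5}{7 z}$ ($M{\left(z \right)} = 6 - \frac{\frac{1 + 0 + 4}{z} + \frac{6}{-6}}{7} = 6 - \frac{\frac{5}{z} + 6 \left(- \frac{1}{6}\right)}{7} = 6 - \frac{\frac{5}{z} - 1}{7} = 6 - \frac{-1 + \frac{5}{z}}{7} = 6 + \left(\frac{1}{7} - \frac{5}{7 z}\right) = \frac{43}{7} - \frac{5}{7 z}$)
$M{\left(10 \right)} \left(-101\right) + 135 = \frac{-5 + 43 \cdot 10}{7 \cdot 10} \left(-101\right) + 135 = \frac{1}{7} \cdot \frac{1}{10} \left(-5 + 430\right) \left(-101\right) + 135 = \frac{1}{7} \cdot \frac{1}{10} \cdot 425 \left(-101\right) + 135 = \frac{85}{14} \left(-101\right) + 135 = - \frac{8585}{14} + 135 = - \frac{6695}{14}$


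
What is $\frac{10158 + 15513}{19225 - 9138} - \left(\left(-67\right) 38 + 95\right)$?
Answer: $\frac{24748908}{10087} \approx 2453.5$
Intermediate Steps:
$\frac{10158 + 15513}{19225 - 9138} - \left(\left(-67\right) 38 + 95\right) = \frac{25671}{10087} - \left(-2546 + 95\right) = 25671 \cdot \frac{1}{10087} - -2451 = \frac{25671}{10087} + 2451 = \frac{24748908}{10087}$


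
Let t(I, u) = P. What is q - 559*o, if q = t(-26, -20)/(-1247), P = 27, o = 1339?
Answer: -933380774/1247 ≈ -7.4850e+5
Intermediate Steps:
t(I, u) = 27
q = -27/1247 (q = 27/(-1247) = 27*(-1/1247) = -27/1247 ≈ -0.021652)
q - 559*o = -27/1247 - 559*1339 = -27/1247 - 748501 = -933380774/1247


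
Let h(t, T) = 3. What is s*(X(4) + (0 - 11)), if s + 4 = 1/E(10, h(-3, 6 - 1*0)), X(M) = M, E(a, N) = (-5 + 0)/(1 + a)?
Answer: 217/5 ≈ 43.400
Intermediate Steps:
E(a, N) = -5/(1 + a)
s = -31/5 (s = -4 + 1/(-5/(1 + 10)) = -4 + 1/(-5/11) = -4 - 11/5 = -31/5 ≈ -6.2000)
s*(X(4) + (0 - 11)) = -31*(4 + (0 - 11))/5 = -31*(4 - 11)/5 = -31/5*(-7) = 217/5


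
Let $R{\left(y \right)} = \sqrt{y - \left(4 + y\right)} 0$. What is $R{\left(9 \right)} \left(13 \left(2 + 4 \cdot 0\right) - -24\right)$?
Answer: $0$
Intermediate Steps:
$R{\left(y \right)} = 0$ ($R{\left(y \right)} = \sqrt{-4} \cdot 0 = 2 i 0 = 0$)
$R{\left(9 \right)} \left(13 \left(2 + 4 \cdot 0\right) - -24\right) = 0 \left(13 \left(2 + 4 \cdot 0\right) - -24\right) = 0 \left(13 \left(2 + 0\right) + 24\right) = 0 \left(13 \cdot 2 + 24\right) = 0 \left(26 + 24\right) = 0 \cdot 50 = 0$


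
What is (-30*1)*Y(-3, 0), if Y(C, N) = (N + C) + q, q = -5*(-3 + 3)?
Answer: 90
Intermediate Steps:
q = 0 (q = -5*0 = 0)
Y(C, N) = C + N (Y(C, N) = (N + C) + 0 = (C + N) + 0 = C + N)
(-30*1)*Y(-3, 0) = (-30*1)*(-3 + 0) = -30*(-3) = 90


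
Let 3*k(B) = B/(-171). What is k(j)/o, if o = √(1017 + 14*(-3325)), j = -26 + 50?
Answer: 8*I*√45533/7786143 ≈ 0.00021925*I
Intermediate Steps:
j = 24
k(B) = -B/513 (k(B) = (B/(-171))/3 = (B*(-1/171))/3 = (-B/171)/3 = -B/513)
o = I*√45533 (o = √(1017 - 46550) = √(-45533) = I*√45533 ≈ 213.38*I)
k(j)/o = (-1/513*24)/((I*√45533)) = -(-8)*I*√45533/7786143 = 8*I*√45533/7786143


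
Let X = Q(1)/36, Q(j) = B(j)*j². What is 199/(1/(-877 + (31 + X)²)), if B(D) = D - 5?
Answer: 1243153/81 ≈ 15348.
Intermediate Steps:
B(D) = -5 + D
Q(j) = j²*(-5 + j) (Q(j) = (-5 + j)*j² = j²*(-5 + j))
X = -⅑ (X = (1²*(-5 + 1))/36 = (1*(-4))*(1/36) = -4*1/36 = -⅑ ≈ -0.11111)
199/(1/(-877 + (31 + X)²)) = 199/(1/(-877 + (31 - ⅑)²)) = 199/(1/(-877 + (278/9)²)) = 199/(1/(-877 + 77284/81)) = 199/(1/(6247/81)) = 199/(81/6247) = 199*(6247/81) = 1243153/81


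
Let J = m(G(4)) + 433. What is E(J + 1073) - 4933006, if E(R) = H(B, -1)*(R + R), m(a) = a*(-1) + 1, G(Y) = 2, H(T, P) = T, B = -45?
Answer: -5068456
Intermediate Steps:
m(a) = 1 - a (m(a) = -a + 1 = 1 - a)
J = 432 (J = (1 - 1*2) + 433 = (1 - 2) + 433 = -1 + 433 = 432)
E(R) = -90*R (E(R) = -45*(R + R) = -90*R)
E(J + 1073) - 4933006 = -90*(432 + 1073) - 4933006 = -90*1505 - 4933006 = -135450 - 4933006 = -5068456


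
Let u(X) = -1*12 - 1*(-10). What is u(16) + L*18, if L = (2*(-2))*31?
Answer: -2234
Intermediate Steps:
u(X) = -2 (u(X) = -12 + 10 = -2)
L = -124 (L = -4*31 = -124)
u(16) + L*18 = -2 - 124*18 = -2 - 2232 = -2234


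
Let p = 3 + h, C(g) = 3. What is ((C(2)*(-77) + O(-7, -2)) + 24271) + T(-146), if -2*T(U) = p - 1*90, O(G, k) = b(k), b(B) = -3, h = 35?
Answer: 24063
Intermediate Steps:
p = 38 (p = 3 + 35 = 38)
O(G, k) = -3
T(U) = 26 (T(U) = -(38 - 1*90)/2 = -(38 - 90)/2 = -½*(-52) = 26)
((C(2)*(-77) + O(-7, -2)) + 24271) + T(-146) = ((3*(-77) - 3) + 24271) + 26 = ((-231 - 3) + 24271) + 26 = (-234 + 24271) + 26 = 24037 + 26 = 24063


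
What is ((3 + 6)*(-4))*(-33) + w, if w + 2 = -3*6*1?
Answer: 1168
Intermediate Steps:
w = -20 (w = -2 - 3*6*1 = -2 - 18*1 = -2 - 18 = -20)
((3 + 6)*(-4))*(-33) + w = ((3 + 6)*(-4))*(-33) - 20 = (9*(-4))*(-33) - 20 = -36*(-33) - 20 = 1188 - 20 = 1168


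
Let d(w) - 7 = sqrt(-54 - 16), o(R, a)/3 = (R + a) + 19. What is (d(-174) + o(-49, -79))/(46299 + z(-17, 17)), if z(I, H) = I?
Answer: -160/23141 + I*sqrt(70)/46282 ≈ -0.0069141 + 0.00018077*I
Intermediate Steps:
o(R, a) = 57 + 3*R + 3*a (o(R, a) = 3*((R + a) + 19) = 3*(19 + R + a) = 57 + 3*R + 3*a)
d(w) = 7 + I*sqrt(70) (d(w) = 7 + sqrt(-54 - 16) = 7 + sqrt(-70) = 7 + I*sqrt(70))
(d(-174) + o(-49, -79))/(46299 + z(-17, 17)) = ((7 + I*sqrt(70)) + (57 + 3*(-49) + 3*(-79)))/(46299 - 17) = ((7 + I*sqrt(70)) + (57 - 147 - 237))/46282 = ((7 + I*sqrt(70)) - 327)*(1/46282) = (-320 + I*sqrt(70))*(1/46282) = -160/23141 + I*sqrt(70)/46282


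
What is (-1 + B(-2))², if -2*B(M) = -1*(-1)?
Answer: 9/4 ≈ 2.2500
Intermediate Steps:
B(M) = -½ (B(M) = -(-1)*(-1)/2 = -½*1 = -½)
(-1 + B(-2))² = (-1 - ½)² = (-3/2)² = 9/4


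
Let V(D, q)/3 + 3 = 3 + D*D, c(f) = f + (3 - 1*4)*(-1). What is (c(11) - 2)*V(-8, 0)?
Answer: 1920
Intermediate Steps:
c(f) = 1 + f (c(f) = f + (3 - 4)*(-1) = f - 1*(-1) = f + 1 = 1 + f)
V(D, q) = 3*D² (V(D, q) = -9 + 3*(3 + D*D) = -9 + 3*(3 + D²) = -9 + (9 + 3*D²) = 3*D²)
(c(11) - 2)*V(-8, 0) = ((1 + 11) - 2)*(3*(-8)²) = (12 - 2)*(3*64) = 10*192 = 1920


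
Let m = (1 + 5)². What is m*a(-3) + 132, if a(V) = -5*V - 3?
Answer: 564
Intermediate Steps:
a(V) = -3 - 5*V
m = 36 (m = 6² = 36)
m*a(-3) + 132 = 36*(-3 - 5*(-3)) + 132 = 36*(-3 + 15) + 132 = 36*12 + 132 = 432 + 132 = 564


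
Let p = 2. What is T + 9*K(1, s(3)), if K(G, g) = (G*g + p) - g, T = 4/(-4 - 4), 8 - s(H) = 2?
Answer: 35/2 ≈ 17.500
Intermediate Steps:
s(H) = 6 (s(H) = 8 - 1*2 = 8 - 2 = 6)
T = -½ (T = 4/(-8) = -⅛*4 = -½ ≈ -0.50000)
K(G, g) = 2 - g + G*g (K(G, g) = (G*g + 2) - g = (2 + G*g) - g = 2 - g + G*g)
T + 9*K(1, s(3)) = -½ + 9*(2 - 1*6 + 1*6) = -½ + 9*(2 - 6 + 6) = -½ + 9*2 = -½ + 18 = 35/2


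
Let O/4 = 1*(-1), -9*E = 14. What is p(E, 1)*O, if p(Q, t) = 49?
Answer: -196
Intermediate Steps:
E = -14/9 (E = -⅑*14 = -14/9 ≈ -1.5556)
O = -4 (O = 4*(1*(-1)) = 4*(-1) = -4)
p(E, 1)*O = 49*(-4) = -196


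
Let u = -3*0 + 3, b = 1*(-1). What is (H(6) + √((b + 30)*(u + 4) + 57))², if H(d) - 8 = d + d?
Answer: 660 + 80*√65 ≈ 1305.0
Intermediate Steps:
b = -1
u = 3 (u = 0 + 3 = 3)
H(d) = 8 + 2*d (H(d) = 8 + (d + d) = 8 + 2*d)
(H(6) + √((b + 30)*(u + 4) + 57))² = ((8 + 2*6) + √((-1 + 30)*(3 + 4) + 57))² = ((8 + 12) + √(29*7 + 57))² = (20 + √(203 + 57))² = (20 + √260)² = (20 + 2*√65)²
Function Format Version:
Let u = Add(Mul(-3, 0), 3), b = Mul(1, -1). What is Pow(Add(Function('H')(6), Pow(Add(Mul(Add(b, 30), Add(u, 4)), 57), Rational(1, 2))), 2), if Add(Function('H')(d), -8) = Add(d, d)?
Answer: Add(660, Mul(80, Pow(65, Rational(1, 2)))) ≈ 1305.0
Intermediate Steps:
b = -1
u = 3 (u = Add(0, 3) = 3)
Function('H')(d) = Add(8, Mul(2, d)) (Function('H')(d) = Add(8, Add(d, d)) = Add(8, Mul(2, d)))
Pow(Add(Function('H')(6), Pow(Add(Mul(Add(b, 30), Add(u, 4)), 57), Rational(1, 2))), 2) = Pow(Add(Add(8, Mul(2, 6)), Pow(Add(Mul(Add(-1, 30), Add(3, 4)), 57), Rational(1, 2))), 2) = Pow(Add(Add(8, 12), Pow(Add(Mul(29, 7), 57), Rational(1, 2))), 2) = Pow(Add(20, Pow(Add(203, 57), Rational(1, 2))), 2) = Pow(Add(20, Pow(260, Rational(1, 2))), 2) = Pow(Add(20, Mul(2, Pow(65, Rational(1, 2)))), 2)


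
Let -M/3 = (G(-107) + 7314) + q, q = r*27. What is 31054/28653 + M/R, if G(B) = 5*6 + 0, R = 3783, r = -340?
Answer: 91766002/36131433 ≈ 2.5398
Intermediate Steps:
G(B) = 30 (G(B) = 30 + 0 = 30)
q = -9180 (q = -340*27 = -9180)
M = 5508 (M = -3*((30 + 7314) - 9180) = -3*(7344 - 9180) = -3*(-1836) = 5508)
31054/28653 + M/R = 31054/28653 + 5508/3783 = 31054*(1/28653) + 5508*(1/3783) = 31054/28653 + 1836/1261 = 91766002/36131433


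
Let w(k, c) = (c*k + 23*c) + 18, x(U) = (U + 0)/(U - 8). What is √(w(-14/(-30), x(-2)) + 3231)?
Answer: √732081/15 ≈ 57.041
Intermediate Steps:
x(U) = U/(-8 + U)
w(k, c) = 18 + 23*c + c*k (w(k, c) = (23*c + c*k) + 18 = 18 + 23*c + c*k)
√(w(-14/(-30), x(-2)) + 3231) = √((18 + 23*(-2/(-8 - 2)) + (-2/(-8 - 2))*(-14/(-30))) + 3231) = √((18 + 23*(-2/(-10)) + (-2/(-10))*(-14*(-1/30))) + 3231) = √((18 + 23*(-2*(-⅒)) - 2*(-⅒)*(7/15)) + 3231) = √((18 + 23*(⅕) + (⅕)*(7/15)) + 3231) = √((18 + 23/5 + 7/75) + 3231) = √(1702/75 + 3231) = √(244027/75) = √732081/15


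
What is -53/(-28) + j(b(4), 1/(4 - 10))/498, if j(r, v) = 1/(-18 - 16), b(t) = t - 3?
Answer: 112171/59262 ≈ 1.8928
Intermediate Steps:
b(t) = -3 + t
j(r, v) = -1/34 (j(r, v) = 1/(-34) = -1/34)
-53/(-28) + j(b(4), 1/(4 - 10))/498 = -53/(-28) - 1/34/498 = -53*(-1/28) - 1/34*1/498 = 53/28 - 1/16932 = 112171/59262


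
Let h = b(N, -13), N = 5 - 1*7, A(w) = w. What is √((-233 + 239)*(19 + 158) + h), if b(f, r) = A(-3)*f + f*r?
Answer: √1094 ≈ 33.076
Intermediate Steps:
N = -2 (N = 5 - 7 = -2)
b(f, r) = -3*f + f*r
h = 32 (h = -2*(-3 - 13) = -2*(-16) = 32)
√((-233 + 239)*(19 + 158) + h) = √((-233 + 239)*(19 + 158) + 32) = √(6*177 + 32) = √(1062 + 32) = √1094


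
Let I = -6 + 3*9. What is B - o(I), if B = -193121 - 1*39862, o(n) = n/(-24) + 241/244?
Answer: -113695759/488 ≈ -2.3298e+5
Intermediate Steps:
I = 21 (I = -6 + 27 = 21)
o(n) = 241/244 - n/24 (o(n) = n*(-1/24) + 241*(1/244) = -n/24 + 241/244 = 241/244 - n/24)
B = -232983 (B = -193121 - 39862 = -232983)
B - o(I) = -232983 - (241/244 - 1/24*21) = -232983 - (241/244 - 7/8) = -232983 - 1*55/488 = -232983 - 55/488 = -113695759/488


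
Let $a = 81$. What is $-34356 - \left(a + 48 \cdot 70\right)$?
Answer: $-37797$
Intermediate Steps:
$-34356 - \left(a + 48 \cdot 70\right) = -34356 - \left(81 + 48 \cdot 70\right) = -34356 - \left(81 + 3360\right) = -34356 - 3441 = -37797$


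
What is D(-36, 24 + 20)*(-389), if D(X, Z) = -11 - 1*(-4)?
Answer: 2723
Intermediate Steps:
D(X, Z) = -7 (D(X, Z) = -11 + 4 = -7)
D(-36, 24 + 20)*(-389) = -7*(-389) = 2723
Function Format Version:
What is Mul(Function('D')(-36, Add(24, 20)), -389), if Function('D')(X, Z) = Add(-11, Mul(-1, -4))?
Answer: 2723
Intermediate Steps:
Function('D')(X, Z) = -7 (Function('D')(X, Z) = Add(-11, 4) = -7)
Mul(Function('D')(-36, Add(24, 20)), -389) = Mul(-7, -389) = 2723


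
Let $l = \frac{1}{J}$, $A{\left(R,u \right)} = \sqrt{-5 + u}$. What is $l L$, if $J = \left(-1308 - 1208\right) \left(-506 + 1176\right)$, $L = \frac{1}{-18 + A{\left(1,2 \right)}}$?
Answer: $\frac{3}{91871740} + \frac{i \sqrt{3}}{551230440} \approx 3.2654 \cdot 10^{-8} + 3.1422 \cdot 10^{-9} i$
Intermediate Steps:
$L = \frac{1}{-18 + i \sqrt{3}}$ ($L = \frac{1}{-18 + \sqrt{-5 + 2}} = \frac{1}{-18 + \sqrt{-3}} = \frac{1}{-18 + i \sqrt{3}} \approx -0.055046 - 0.0052968 i$)
$J = -1685720$ ($J = \left(-2516\right) 670 = -1685720$)
$l = - \frac{1}{1685720}$ ($l = \frac{1}{-1685720} = - \frac{1}{1685720} \approx -5.9322 \cdot 10^{-7}$)
$l L = - \frac{- \frac{6}{109} - \frac{i \sqrt{3}}{327}}{1685720} = \frac{3}{91871740} + \frac{i \sqrt{3}}{551230440}$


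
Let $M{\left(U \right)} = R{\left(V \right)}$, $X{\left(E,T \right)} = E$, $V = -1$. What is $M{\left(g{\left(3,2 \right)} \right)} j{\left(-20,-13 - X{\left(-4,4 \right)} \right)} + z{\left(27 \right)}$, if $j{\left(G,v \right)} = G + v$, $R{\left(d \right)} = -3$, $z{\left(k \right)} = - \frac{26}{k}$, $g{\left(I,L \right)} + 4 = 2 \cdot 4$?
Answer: $\frac{2323}{27} \approx 86.037$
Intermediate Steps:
$g{\left(I,L \right)} = 4$ ($g{\left(I,L \right)} = -4 + 2 \cdot 4 = -4 + 8 = 4$)
$M{\left(U \right)} = -3$
$M{\left(g{\left(3,2 \right)} \right)} j{\left(-20,-13 - X{\left(-4,4 \right)} \right)} + z{\left(27 \right)} = - 3 \left(-20 - 9\right) - \frac{26}{27} = \left(-3\right) \left(-29\right) - \frac{26}{27} = 87 - \frac{26}{27} = \frac{2323}{27}$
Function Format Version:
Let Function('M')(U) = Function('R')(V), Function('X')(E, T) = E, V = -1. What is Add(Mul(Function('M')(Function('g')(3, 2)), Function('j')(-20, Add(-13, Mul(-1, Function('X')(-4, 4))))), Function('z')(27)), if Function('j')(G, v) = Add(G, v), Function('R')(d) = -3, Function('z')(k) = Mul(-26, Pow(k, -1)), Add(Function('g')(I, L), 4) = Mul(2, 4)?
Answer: Rational(2323, 27) ≈ 86.037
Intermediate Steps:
Function('g')(I, L) = 4 (Function('g')(I, L) = Add(-4, Mul(2, 4)) = Add(-4, 8) = 4)
Function('M')(U) = -3
Add(Mul(Function('M')(Function('g')(3, 2)), Function('j')(-20, Add(-13, Mul(-1, Function('X')(-4, 4))))), Function('z')(27)) = Add(Mul(-3, Add(-20, Add(-13, Mul(-1, -4)))), Mul(-26, Pow(27, -1))) = Add(Mul(-3, Add(-20, Add(-13, 4))), Mul(-26, Rational(1, 27))) = Add(Mul(-3, Add(-20, -9)), Rational(-26, 27)) = Add(Mul(-3, -29), Rational(-26, 27)) = Add(87, Rational(-26, 27)) = Rational(2323, 27)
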